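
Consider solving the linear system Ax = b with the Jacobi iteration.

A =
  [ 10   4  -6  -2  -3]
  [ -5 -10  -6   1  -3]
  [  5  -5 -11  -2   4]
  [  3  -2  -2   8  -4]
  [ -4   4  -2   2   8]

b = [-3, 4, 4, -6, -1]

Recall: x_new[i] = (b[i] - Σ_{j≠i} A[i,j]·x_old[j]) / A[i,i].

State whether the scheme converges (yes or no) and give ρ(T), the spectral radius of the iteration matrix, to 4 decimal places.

Split A = D + L + U, D = diag(10, -10, -11, 8, 8).
Jacobi: T = -D⁻¹(L+U), T[0,3] = -(-2)/(10) = +0.2000; T[0,0] = 0.
  T[0,:] = [+0.0000 -0.4000 +0.6000 +0.2000 +0.3000]
  T[1,:] = [-0.5000 +0.0000 -0.6000 +0.1000 -0.3000]
  T[2,:] = [+0.4545 -0.4545 +0.0000 -0.1818 +0.3636]
  T[3,:] = [-0.3750 +0.2500 +0.2500 +0.0000 +0.5000]
  T[4,:] = [+0.5000 -0.5000 +0.2500 -0.2500 +0.0000]
eigenvalue magnitudes: 1.3033, 0.4756, 0.4756, 0.4722, 0.3222.
ρ = 1.3033; 1.3033 > 1 ⇒ diverges.

no, ρ = 1.3033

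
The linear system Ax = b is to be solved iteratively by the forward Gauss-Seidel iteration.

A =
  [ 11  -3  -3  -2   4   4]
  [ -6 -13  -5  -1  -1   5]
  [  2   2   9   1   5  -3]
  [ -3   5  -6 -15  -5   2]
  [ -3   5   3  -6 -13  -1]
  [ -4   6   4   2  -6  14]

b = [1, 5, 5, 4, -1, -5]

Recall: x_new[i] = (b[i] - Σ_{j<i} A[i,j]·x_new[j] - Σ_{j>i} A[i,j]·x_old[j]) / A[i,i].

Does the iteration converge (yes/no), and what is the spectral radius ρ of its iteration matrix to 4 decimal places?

yes, ρ = 0.8472

Split A = D + L + U, D = diag(11, -13, 9, -15, -13, 14).
GS T = -(D+L)⁻¹U: row 0 first, T[0,1] = -(-3)/(11) = +0.2727; later rows by forward substitution.
  T[0,:] = [+0.0000 +0.2727 +0.2727 +0.1818 -0.3636 -0.3636]
  T[1,:] = [+0.0000 -0.1259 -0.5105 -0.1608 +0.0909 +0.5524]
  T[2,:] = [+0.0000 -0.0326 +0.0528 -0.1158 -0.4949 +0.2914]
  T[3,:] = [+0.0000 -0.0834 -0.2458 -0.0437 -0.0323 +0.2737]
  T[4,:] = [+0.0000 -0.0804 -0.1336 -0.1104 +0.0196 +0.1604]
  T[5,:] = [+0.0000 +0.1187 +0.2595 +0.1129 +0.0116 -0.3943]
|roots of det(T-λI)|: 0.8472, 0.2039, 0.2039, 0.0493, 0.0492, 0.0000.
spectral radius ρ = 0.8472; 0.8472 < 1: convergent.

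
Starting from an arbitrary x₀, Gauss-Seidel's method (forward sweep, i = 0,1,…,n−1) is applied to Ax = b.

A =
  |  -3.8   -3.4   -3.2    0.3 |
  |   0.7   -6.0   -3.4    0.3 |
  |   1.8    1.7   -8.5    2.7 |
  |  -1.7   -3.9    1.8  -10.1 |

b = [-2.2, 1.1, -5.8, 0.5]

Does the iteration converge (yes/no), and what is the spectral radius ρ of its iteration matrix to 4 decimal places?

Let D = diag(-3.8, -6, -8.5, -10.1); L, U the strict triangles.
T_GS = -(D+L)⁻¹U: row 0 first, T[0,2] = -(-3.2)/(-3.8) = -0.8421; later rows by forward substitution.
  T[0,:] = [+0.0000 -0.8947 -0.8421 +0.0789]
  T[1,:] = [+0.0000 -0.1044 -0.6649 +0.0592]
  T[2,:] = [+0.0000 -0.2104 -0.3113 +0.3462]
  T[3,:] = [+0.0000 +0.1534 +0.3430 +0.0255]
|λ(T)| sorted: 0.7603, 0.1888, 0.1888, 0.0000.
ρ = 0.7603; 0.7603 < 1: convergent.

yes, ρ = 0.7603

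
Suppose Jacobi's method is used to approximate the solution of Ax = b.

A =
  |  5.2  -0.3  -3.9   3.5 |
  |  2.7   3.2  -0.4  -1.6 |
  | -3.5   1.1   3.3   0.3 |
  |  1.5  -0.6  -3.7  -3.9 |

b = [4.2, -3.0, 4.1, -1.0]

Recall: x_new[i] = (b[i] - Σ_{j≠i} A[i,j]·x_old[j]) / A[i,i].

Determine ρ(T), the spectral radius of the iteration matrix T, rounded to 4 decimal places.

Let D = diag(5.2, 3.2, 3.3, -3.9); L, U the strict triangles.
Jacobi: T = -D⁻¹(L+U), T[3,0] = -(1.5)/(-3.9) = +0.3846; T[3,3] = 0.
  T[0,:] = [+0.0000, +0.0577, +0.7500, -0.6731]
  T[1,:] = [-0.8438, +0.0000, +0.1250, +0.5000]
  T[2,:] = [+1.0606, -0.3333, +0.0000, -0.0909]
  T[3,:] = [+0.3846, -0.1538, -0.9487, +0.0000]
|roots of det(T-λI)|: 1.1760, 0.8627, 0.8627, 0.1847.
spectral radius ρ = 1.1760; 1.1760 > 1: divergent.

1.1760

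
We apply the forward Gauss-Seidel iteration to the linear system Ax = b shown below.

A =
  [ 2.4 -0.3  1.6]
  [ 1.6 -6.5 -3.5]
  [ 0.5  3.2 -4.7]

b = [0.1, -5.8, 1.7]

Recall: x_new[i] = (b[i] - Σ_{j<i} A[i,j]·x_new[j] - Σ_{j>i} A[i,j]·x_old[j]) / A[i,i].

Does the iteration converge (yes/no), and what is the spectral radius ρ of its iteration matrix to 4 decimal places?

yes, ρ = 0.5043

Split A = D + L + U, D = diag(2.4, -6.5, -4.7).
GS T = -(D+L)⁻¹U: row 0 first, T[0,2] = -(1.6)/(2.4) = -0.6667; later rows by forward substitution.
  T[0,:] = [+0.0000, +0.1250, -0.6667]
  T[1,:] = [+0.0000, +0.0308, -0.7026]
  T[2,:] = [+0.0000, +0.0342, -0.5493]
eigenvalue magnitudes: 0.5043, 0.0142, 0.0000.
spectral radius ρ = 0.5043; 0.5043 < 1 ⇒ converges.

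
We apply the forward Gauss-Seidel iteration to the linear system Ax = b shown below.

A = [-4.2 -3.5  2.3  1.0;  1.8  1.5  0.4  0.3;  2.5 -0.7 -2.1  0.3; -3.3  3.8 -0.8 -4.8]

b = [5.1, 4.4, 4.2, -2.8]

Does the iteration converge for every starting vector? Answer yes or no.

no

A = D + L + U where D = diag(-4.2, 1.5, -2.1, -4.8).
Gauss-Seidel: T = -(D+L)⁻¹U, row 0 first, T[0,1] = -(-3.5)/(-4.2) = -0.8333; later rows by forward substitution.
  T[0,:] = [+0.0000 -0.8333 +0.5476 +0.2381]
  T[1,:] = [+0.0000 +1.0000 -0.9238 -0.4857]
  T[2,:] = [+0.0000 -1.3254 +0.9599 +0.5882]
  T[3,:] = [+0.0000 +1.5855 -1.2678 -0.6462]
|roots of det(T-λI)|: 1.3126, 0.1295, 0.1284, 0.0000.
spectral radius ρ = 1.3126; 1.3126 > 1: divergent.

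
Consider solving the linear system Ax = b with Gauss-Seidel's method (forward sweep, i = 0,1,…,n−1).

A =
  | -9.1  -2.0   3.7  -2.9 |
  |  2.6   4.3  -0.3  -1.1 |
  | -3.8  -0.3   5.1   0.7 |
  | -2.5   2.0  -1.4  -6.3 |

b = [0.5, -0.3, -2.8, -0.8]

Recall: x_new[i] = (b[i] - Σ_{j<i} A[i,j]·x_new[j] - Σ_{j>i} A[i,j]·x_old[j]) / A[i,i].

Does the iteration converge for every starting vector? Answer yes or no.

Write A = D+L+U with D = diag(-9.1, 4.3, 5.1, -6.3).
GS T = -(D+L)⁻¹U: row 0 first, T[0,2] = -(3.7)/(-9.1) = +0.4066; later rows by forward substitution.
  T[0,:] = [+0.0000 -0.2198 +0.4066 -0.3187]
  T[1,:] = [+0.0000 +0.1329 -0.1761 +0.4485]
  T[2,:] = [+0.0000 -0.1559 +0.2926 -0.3483]
  T[3,:] = [+0.0000 +0.1641 -0.2823 +0.3462]
|roots of det(T-λI)|: 0.7871, 0.0411, 0.0258, 0.0000.
spectral radius ρ = 0.7871; 0.7871 < 1 ⇒ converges.

yes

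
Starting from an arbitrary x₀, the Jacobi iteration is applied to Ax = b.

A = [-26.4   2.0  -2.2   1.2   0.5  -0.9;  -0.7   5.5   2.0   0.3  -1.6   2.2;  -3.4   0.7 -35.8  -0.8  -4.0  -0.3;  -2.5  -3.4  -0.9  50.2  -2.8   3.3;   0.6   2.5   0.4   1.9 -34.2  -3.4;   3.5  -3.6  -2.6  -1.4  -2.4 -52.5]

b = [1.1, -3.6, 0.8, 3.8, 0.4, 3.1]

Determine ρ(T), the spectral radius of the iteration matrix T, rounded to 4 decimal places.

0.3043

Diagonal D = diag(-26.4, 5.5, -35.8, 50.2, -34.2, -52.5); L, U strict lower/upper.
Jacobi T = -D⁻¹(L+U): T[5,0] = -(3.5)/(-52.5) = +0.0667; T[5,5] = 0.
  T[0,:] = [+0.0000 +0.0758 -0.0833 +0.0455 +0.0189 -0.0341]
  T[1,:] = [+0.1273 +0.0000 -0.3636 -0.0545 +0.2909 -0.4000]
  T[2,:] = [-0.0950 +0.0196 +0.0000 -0.0223 -0.1117 -0.0084]
  T[3,:] = [+0.0498 +0.0677 +0.0179 +0.0000 +0.0558 -0.0657]
  T[4,:] = [+0.0175 +0.0731 +0.0117 +0.0556 +0.0000 -0.0994]
  T[5,:] = [+0.0667 -0.0686 -0.0495 -0.0267 -0.0457 +0.0000]
|roots of det(T-λI)|: 0.3043, 0.1499, 0.1235, 0.1235, 0.0906, 0.0727.
ρ = 0.3043; 0.3043 < 1: convergent.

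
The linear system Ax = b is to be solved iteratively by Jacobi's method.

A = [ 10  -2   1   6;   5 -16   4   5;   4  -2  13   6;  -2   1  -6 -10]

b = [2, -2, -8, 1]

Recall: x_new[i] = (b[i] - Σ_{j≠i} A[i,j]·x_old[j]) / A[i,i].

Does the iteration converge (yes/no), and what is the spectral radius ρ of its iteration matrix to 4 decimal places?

yes, ρ = 0.9033

Diagonal D = diag(10, -16, 13, -10); L, U strict lower/upper.
Jacobi T = -D⁻¹(L+U): T[2,1] = -(-2)/(13) = +0.1538; T[2,2] = 0.
  T[0,:] = [+0.0000, +0.2000, -0.1000, -0.6000]
  T[1,:] = [+0.3125, +0.0000, +0.2500, +0.3125]
  T[2,:] = [-0.3077, +0.1538, +0.0000, -0.4615]
  T[3,:] = [-0.2000, +0.1000, -0.6000, +0.0000]
|λ(T)| sorted: 0.9033, 0.4023, 0.4023, 0.1204.
ρ = 0.9033; 0.9033 < 1, so it converges for any x₀.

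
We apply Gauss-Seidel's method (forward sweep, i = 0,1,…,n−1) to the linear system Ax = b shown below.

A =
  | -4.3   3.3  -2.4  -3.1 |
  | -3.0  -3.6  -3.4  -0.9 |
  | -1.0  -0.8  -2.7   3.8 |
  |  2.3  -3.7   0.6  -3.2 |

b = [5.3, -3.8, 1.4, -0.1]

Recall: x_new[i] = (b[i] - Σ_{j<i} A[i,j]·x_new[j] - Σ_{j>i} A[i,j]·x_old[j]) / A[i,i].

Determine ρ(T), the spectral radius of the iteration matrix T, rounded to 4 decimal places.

Diagonal D = diag(-4.3, -3.6, -2.7, -3.2); L, U strict lower/upper.
Gauss-Seidel: T = -(D+L)⁻¹U, row 0 first, T[0,3] = -(-3.1)/(-4.3) = -0.7209; later rows by forward substitution.
  T[0,:] = [+0.0000  +0.7674  -0.5581  -0.7209]
  T[1,:] = [+0.0000  -0.6395  -0.4793  +0.3508]
  T[2,:] = [+0.0000  -0.0947  +0.3487  +1.5705]
  T[3,:] = [+0.0000  +1.2733  +0.2184  -0.6293]
|λ(T)| sorted: 1.6929, 0.6581, 0.6581, 0.0000.
spectral radius ρ = 1.6929; 1.6929 > 1: divergent.

1.6929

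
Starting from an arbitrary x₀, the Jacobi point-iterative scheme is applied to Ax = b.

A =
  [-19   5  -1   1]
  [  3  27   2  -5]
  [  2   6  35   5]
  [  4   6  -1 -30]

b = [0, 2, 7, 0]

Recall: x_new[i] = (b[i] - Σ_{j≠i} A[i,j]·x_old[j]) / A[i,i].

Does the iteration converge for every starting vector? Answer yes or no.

yes

A = D + L + U where D = diag(-19, 27, 35, -30).
Jacobi: T = -D⁻¹(L+U), T[1,2] = -(2)/(27) = -0.0741; T[1,1] = 0.
  T[0,:] = [+0.0000, +0.2632, -0.0526, +0.0526]
  T[1,:] = [-0.1111, +0.0000, -0.0741, +0.1852]
  T[2,:] = [-0.0571, -0.1714, +0.0000, -0.1429]
  T[3,:] = [+0.1333, +0.2000, -0.0333, +0.0000]
eigenvalue magnitudes: 0.2767, 0.1680, 0.1680, 0.0601.
spectral radius ρ = 0.2767; 0.2767 < 1 ⇒ converges.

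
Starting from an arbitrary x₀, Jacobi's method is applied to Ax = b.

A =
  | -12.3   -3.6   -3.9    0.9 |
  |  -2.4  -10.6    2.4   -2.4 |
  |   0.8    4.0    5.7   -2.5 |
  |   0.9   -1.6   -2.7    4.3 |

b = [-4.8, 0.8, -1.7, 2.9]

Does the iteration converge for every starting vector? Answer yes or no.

yes

Write A = D+L+U with D = diag(-12.3, -10.6, 5.7, 4.3).
T_J = -D⁻¹(L+U): T[1,3] = -(-2.4)/(-10.6) = -0.2264; T[1,1] = 0.
  T[0,:] = [+0.0000  -0.2927  -0.3171  +0.0732]
  T[1,:] = [-0.2264  +0.0000  +0.2264  -0.2264]
  T[2,:] = [-0.1404  -0.7018  +0.0000  +0.4386]
  T[3,:] = [-0.2093  +0.3721  +0.6279  +0.0000]
|roots of det(T-λI)|: 0.5777, 0.3786, 0.3786, 0.1450.
ρ(T) = max|λ| = 0.5777; 0.5777 < 1, so it converges for any x₀.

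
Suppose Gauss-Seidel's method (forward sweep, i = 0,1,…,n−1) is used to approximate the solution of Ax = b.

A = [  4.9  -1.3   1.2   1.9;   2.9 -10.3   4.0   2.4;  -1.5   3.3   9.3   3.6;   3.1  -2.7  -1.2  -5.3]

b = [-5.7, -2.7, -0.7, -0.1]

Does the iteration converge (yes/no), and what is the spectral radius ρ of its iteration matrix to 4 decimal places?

yes, ρ = 0.5832

Write A = D+L+U with D = diag(4.9, -10.3, 9.3, -5.3).
Gauss-Seidel: T = -(D+L)⁻¹U, row 0 first, T[0,3] = -(1.9)/(4.9) = -0.3878; later rows by forward substitution.
  T[0,:] = [+0.0000  +0.2653  -0.2449  -0.3878]
  T[1,:] = [+0.0000  +0.0747  +0.3194  +0.1238]
  T[2,:] = [+0.0000  +0.0163  -0.1528  -0.4936]
  T[3,:] = [+0.0000  +0.1134  -0.2714  -0.1781]
eigenvalue magnitudes: 0.5832, 0.2000, 0.2000, 0.0000.
ρ(T) = max|λ| = 0.5832; 0.5832 < 1, so it converges for any x₀.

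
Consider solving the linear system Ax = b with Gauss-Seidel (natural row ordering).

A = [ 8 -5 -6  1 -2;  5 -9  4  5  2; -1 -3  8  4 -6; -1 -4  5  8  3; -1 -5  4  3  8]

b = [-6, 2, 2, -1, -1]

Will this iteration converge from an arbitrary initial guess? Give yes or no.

Diagonal D = diag(8, -9, 8, 8, 8); L, U strict lower/upper.
T_GS = -(D+L)⁻¹U: row 0 first, T[0,4] = -(-2)/(8) = +0.2500; later rows by forward substitution.
  T[0,:] = [+0.0000, +0.6250, +0.7500, -0.1250, +0.2500]
  T[1,:] = [+0.0000, +0.3472, +0.8611, +0.4861, +0.3611]
  T[2,:] = [+0.0000, +0.2083, +0.4167, -0.3333, +0.9167]
  T[3,:] = [+0.0000, +0.1215, +0.2639, +0.4358, -0.7361]
  T[4,:] = [+0.0000, +0.1454, +0.3247, +0.2914, +0.0747]
|λ(T)| sorted: 1.1425, 0.3709, 0.3709, 0.0414, 0.0000.
ρ(T) = max|λ| = 1.1425; 1.1425 > 1: divergent.

no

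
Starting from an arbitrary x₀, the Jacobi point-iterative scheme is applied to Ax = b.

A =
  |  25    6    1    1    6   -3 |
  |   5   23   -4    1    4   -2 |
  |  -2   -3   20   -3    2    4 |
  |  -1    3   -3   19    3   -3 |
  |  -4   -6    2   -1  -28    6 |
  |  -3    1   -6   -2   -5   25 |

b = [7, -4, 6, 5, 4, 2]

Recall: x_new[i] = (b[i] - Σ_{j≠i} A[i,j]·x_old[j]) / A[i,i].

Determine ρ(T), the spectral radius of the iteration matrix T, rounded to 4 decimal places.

0.5325

Let D = diag(25, 23, 20, 19, -28, 25); L, U the strict triangles.
T_J = -D⁻¹(L+U): T[4,5] = -(6)/(-28) = +0.2143; T[4,4] = 0.
  T[0,:] = [+0.0000 -0.2400 -0.0400 -0.0400 -0.2400 +0.1200]
  T[1,:] = [-0.2174 +0.0000 +0.1739 -0.0435 -0.1739 +0.0870]
  T[2,:] = [+0.1000 +0.1500 +0.0000 +0.1500 -0.1000 -0.2000]
  T[3,:] = [+0.0526 -0.1579 +0.1579 +0.0000 -0.1579 +0.1579]
  T[4,:] = [-0.1429 -0.2143 +0.0714 -0.0357 +0.0000 +0.2143]
  T[5,:] = [+0.1200 -0.0400 +0.2400 +0.0800 +0.2000 +0.0000]
|roots of det(T-λI)|: 0.5325, 0.2955, 0.2352, 0.2352, 0.0923, 0.0923.
ρ(T) = max|λ| = 0.5325; 0.5325 < 1 ⇒ converges.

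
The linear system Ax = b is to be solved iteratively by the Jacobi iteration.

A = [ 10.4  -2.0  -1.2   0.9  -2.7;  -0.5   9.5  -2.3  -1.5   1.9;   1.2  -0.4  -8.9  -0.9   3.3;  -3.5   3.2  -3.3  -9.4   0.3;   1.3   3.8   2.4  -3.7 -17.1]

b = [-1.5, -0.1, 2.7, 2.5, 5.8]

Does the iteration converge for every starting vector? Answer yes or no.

yes

Let D = diag(10.4, 9.5, -8.9, -9.4, -17.1); L, U the strict triangles.
T_J = -D⁻¹(L+U): T[0,3] = -(0.9)/(10.4) = -0.0865; T[0,0] = 0.
  T[0,:] = [+0.0000 +0.1923 +0.1154 -0.0865 +0.2596]
  T[1,:] = [+0.0526 +0.0000 +0.2421 +0.1579 -0.2000]
  T[2,:] = [+0.1348 -0.0449 +0.0000 -0.1011 +0.3708]
  T[3,:] = [-0.3723 +0.3404 -0.3511 +0.0000 +0.0319]
  T[4,:] = [+0.0760 +0.2222 +0.1404 -0.2164 +0.0000]
moduli |λ_i(T)| = 0.5337, 0.4347, 0.4347, 0.1422, 0.0569.
spectral radius ρ = 0.5337; 0.5337 < 1 ⇒ converges.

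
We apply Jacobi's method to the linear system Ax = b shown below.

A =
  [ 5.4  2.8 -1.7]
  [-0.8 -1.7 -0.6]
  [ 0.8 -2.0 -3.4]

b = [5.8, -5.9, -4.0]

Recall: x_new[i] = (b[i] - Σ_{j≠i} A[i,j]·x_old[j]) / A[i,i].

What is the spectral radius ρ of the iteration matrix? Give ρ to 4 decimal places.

A = D + L + U where D = diag(5.4, -1.7, -3.4).
Jacobi T = -D⁻¹(L+U): T[0,1] = -(2.8)/(5.4) = -0.5185; T[0,0] = 0.
  T[0,:] = [+0.0000, -0.5185, +0.3148]
  T[1,:] = [-0.4706, +0.0000, -0.3529]
  T[2,:] = [+0.2353, -0.5882, +0.0000]
|roots of det(T-λI)|: 0.8266, 0.5285, 0.2980.
spectral radius ρ = 0.8266; 0.8266 < 1 ⇒ converges.

0.8266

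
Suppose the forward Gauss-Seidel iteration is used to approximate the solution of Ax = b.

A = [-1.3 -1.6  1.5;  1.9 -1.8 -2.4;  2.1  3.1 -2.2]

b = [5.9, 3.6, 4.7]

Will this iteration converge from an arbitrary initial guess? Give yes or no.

no

Write A = D+L+U with D = diag(-1.3, -1.8, -2.2).
T_GS = -(D+L)⁻¹U: row 0 first, T[0,2] = -(1.5)/(-1.3) = +1.1538; later rows by forward substitution.
  T[0,:] = [+0.0000 -1.2308 +1.1538]
  T[1,:] = [+0.0000 -1.2991 -0.1154]
  T[2,:] = [+0.0000 -3.0054 +0.9388]
|eigenvalues of T|: 1.4446, 1.0843, 0.0000.
spectral radius ρ = 1.4446; 1.4446 > 1, so it fails to converge.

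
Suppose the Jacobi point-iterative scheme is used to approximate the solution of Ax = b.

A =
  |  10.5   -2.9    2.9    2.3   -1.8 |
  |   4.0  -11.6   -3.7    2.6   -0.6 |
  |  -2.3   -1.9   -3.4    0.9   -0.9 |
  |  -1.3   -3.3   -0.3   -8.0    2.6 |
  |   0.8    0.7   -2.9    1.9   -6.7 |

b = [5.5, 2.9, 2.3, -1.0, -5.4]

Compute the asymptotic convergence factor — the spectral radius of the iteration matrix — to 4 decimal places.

Let D = diag(10.5, -11.6, -3.4, -8, -6.7); L, U the strict triangles.
Jacobi T = -D⁻¹(L+U): T[4,2] = -(-2.9)/(-6.7) = -0.4328; T[4,4] = 0.
  T[0,:] = [+0.0000 +0.2762 -0.2762 -0.2190 +0.1714]
  T[1,:] = [+0.3448 +0.0000 -0.3190 +0.2241 -0.0517]
  T[2,:] = [-0.6765 -0.5588 +0.0000 +0.2647 -0.2647]
  T[3,:] = [-0.1625 -0.4125 -0.0375 +0.0000 +0.3250]
  T[4,:] = [+0.1194 +0.1045 -0.4328 +0.2836 +0.0000]
|eigenvalues of T|: 0.8950, 0.5033, 0.3629, 0.3629, 0.2301.
spectral radius ρ = 0.8950; 0.8950 < 1 ⇒ converges.

0.8950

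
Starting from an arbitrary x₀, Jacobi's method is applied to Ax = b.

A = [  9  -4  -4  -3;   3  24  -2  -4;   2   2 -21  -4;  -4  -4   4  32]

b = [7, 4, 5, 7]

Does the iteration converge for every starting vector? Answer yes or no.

yes

Split A = D + L + U, D = diag(9, 24, -21, 32).
T_J = -D⁻¹(L+U): T[1,0] = -(3)/(24) = -0.1250; T[1,1] = 0.
  T[0,:] = [+0.0000 +0.4444 +0.4444 +0.3333]
  T[1,:] = [-0.1250 +0.0000 +0.0833 +0.1667]
  T[2,:] = [+0.0952 +0.0952 +0.0000 -0.1905]
  T[3,:] = [+0.1250 +0.1250 -0.1250 +0.0000]
|eigenvalues of T|: 0.3679, 0.1829, 0.1431, 0.1431.
ρ(T) = max|λ| = 0.3679; 0.3679 < 1, so it converges for any x₀.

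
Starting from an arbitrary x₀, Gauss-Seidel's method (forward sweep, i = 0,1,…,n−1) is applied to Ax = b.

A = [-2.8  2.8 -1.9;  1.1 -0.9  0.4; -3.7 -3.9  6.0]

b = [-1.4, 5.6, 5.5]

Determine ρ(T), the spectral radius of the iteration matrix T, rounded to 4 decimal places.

0.8690

Let D = diag(-2.8, -0.9, 6); L, U the strict triangles.
GS T = -(D+L)⁻¹U: row 0 first, T[0,1] = -(2.8)/(-2.8) = +1.0000; later rows by forward substitution.
  T[0,:] = [+0.0000, +1.0000, -0.6786]
  T[1,:] = [+0.0000, +1.2222, -0.3849]
  T[2,:] = [+0.0000, +1.4111, -0.6687]
eigenvalue magnitudes: 0.8690, 0.3154, 0.0000.
spectral radius ρ = 0.8690; 0.8690 < 1: convergent.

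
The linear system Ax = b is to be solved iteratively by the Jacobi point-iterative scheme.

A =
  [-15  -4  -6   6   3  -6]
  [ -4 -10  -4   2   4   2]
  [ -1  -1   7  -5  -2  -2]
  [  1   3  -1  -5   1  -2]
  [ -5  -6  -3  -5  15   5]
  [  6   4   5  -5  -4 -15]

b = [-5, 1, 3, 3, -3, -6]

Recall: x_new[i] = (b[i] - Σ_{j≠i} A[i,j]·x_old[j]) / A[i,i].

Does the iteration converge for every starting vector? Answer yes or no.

Write A = D+L+U with D = diag(-15, -10, 7, -5, 15, -15).
Jacobi T = -D⁻¹(L+U): T[3,5] = -(-2)/(-5) = -0.4000; T[3,3] = 0.
  T[0,:] = [+0.0000, -0.2667, -0.4000, +0.4000, +0.2000, -0.4000]
  T[1,:] = [-0.4000, +0.0000, -0.4000, +0.2000, +0.4000, +0.2000]
  T[2,:] = [+0.1429, +0.1429, +0.0000, +0.7143, +0.2857, +0.2857]
  T[3,:] = [+0.2000, +0.6000, -0.2000, +0.0000, +0.2000, -0.4000]
  T[4,:] = [+0.3333, +0.4000, +0.2000, +0.3333, +0.0000, -0.3333]
  T[5,:] = [+0.4000, +0.2667, +0.3333, -0.3333, -0.2667, +0.0000]
|eigenvalues of T|: 1.1269, 0.5805, 0.5805, 0.3929, 0.0781, 0.0781.
spectral radius ρ = 1.1269; 1.1269 > 1, so it fails to converge.

no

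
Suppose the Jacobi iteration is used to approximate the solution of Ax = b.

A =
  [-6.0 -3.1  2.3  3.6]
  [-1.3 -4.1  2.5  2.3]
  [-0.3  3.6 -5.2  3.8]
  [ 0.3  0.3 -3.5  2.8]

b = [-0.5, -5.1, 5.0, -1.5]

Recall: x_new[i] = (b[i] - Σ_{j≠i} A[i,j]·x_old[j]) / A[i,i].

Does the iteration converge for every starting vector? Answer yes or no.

Write A = D+L+U with D = diag(-6, -4.1, -5.2, 2.8).
Jacobi: T = -D⁻¹(L+U), T[0,1] = -(-3.1)/(-6) = -0.5167; T[0,0] = 0.
  T[0,:] = [+0.0000 -0.5167 +0.3833 +0.6000]
  T[1,:] = [-0.3171 +0.0000 +0.6098 +0.5610]
  T[2,:] = [-0.0577 +0.6923 +0.0000 +0.7308]
  T[3,:] = [-0.1071 -0.1071 +1.2500 +0.0000]
eigenvalue magnitudes: 1.2139, 0.7896, 0.7896, 0.3265.
spectral radius ρ = 1.2139; 1.2139 > 1: divergent.

no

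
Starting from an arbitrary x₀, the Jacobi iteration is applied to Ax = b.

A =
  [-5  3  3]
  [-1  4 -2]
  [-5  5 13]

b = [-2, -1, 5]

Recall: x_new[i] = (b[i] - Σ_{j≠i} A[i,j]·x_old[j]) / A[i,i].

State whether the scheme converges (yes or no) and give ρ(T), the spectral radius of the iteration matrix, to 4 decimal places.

yes, ρ = 0.5429

A = D + L + U where D = diag(-5, 4, 13).
Jacobi T = -D⁻¹(L+U): T[0,1] = -(3)/(-5) = +0.6000; T[0,0] = 0.
  T[0,:] = [+0.0000, +0.6000, +0.6000]
  T[1,:] = [+0.2500, +0.0000, +0.5000]
  T[2,:] = [+0.3846, -0.3846, +0.0000]
|eigenvalues of T|: 0.5429, 0.3260, 0.3260.
ρ(T) = max|λ| = 0.5429; 0.5429 < 1 ⇒ converges.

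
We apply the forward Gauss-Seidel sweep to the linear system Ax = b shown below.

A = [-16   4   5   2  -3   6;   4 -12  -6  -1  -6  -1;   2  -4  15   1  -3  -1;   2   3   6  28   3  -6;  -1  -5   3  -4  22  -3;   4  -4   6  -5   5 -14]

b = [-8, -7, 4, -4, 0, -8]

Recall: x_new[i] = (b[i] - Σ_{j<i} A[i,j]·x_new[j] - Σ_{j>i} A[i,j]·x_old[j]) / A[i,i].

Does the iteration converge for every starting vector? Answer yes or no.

Diagonal D = diag(-16, -12, 15, 28, 22, -14); L, U strict lower/upper.
Gauss-Seidel: T = -(D+L)⁻¹U, row 0 first, T[0,3] = -(2)/(-16) = +0.1250; later rows by forward substitution.
  T[0,:] = [+0.0000, +0.2500, +0.3125, +0.1250, -0.1875, +0.3750]
  T[1,:] = [+0.0000, +0.0833, -0.3958, -0.0417, -0.5625, +0.0417]
  T[2,:] = [+0.0000, -0.0111, -0.1472, -0.0944, +0.0750, +0.0278]
  T[3,:] = [+0.0000, -0.0244, +0.0516, +0.0158, -0.0496, +0.1771]
  T[4,:] = [+0.0000, +0.0274, -0.0463, +0.0120, -0.1556, +0.1913]
  T[5,:] = [+0.0000, +0.0614, +0.1043, +0.0058, +0.1014, +0.1122]
eigenvalue magnitudes: 0.2584, 0.1962, 0.1962, 0.0700, 0.0500, 0.0000.
ρ = 0.2584; 0.2584 < 1: convergent.

yes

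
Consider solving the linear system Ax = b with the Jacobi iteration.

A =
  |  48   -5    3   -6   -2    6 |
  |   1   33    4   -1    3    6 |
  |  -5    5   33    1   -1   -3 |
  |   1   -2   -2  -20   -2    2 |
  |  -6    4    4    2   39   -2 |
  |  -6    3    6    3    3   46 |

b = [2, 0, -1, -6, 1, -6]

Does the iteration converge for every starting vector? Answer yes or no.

Diagonal D = diag(48, 33, 33, -20, 39, 46); L, U strict lower/upper.
Jacobi T = -D⁻¹(L+U): T[3,0] = -(1)/(-20) = +0.0500; T[3,3] = 0.
  T[0,:] = [+0.0000, +0.1042, -0.0625, +0.1250, +0.0417, -0.1250]
  T[1,:] = [-0.0303, +0.0000, -0.1212, +0.0303, -0.0909, -0.1818]
  T[2,:] = [+0.1515, -0.1515, +0.0000, -0.0303, +0.0303, +0.0909]
  T[3,:] = [+0.0500, -0.1000, -0.1000, +0.0000, -0.1000, +0.1000]
  T[4,:] = [+0.1538, -0.1026, -0.1026, -0.0513, +0.0000, +0.0513]
  T[5,:] = [+0.1304, -0.0652, -0.1304, -0.0652, -0.0652, +0.0000]
|λ(T)| sorted: 0.2484, 0.1821, 0.1821, 0.1072, 0.1072, 0.0306.
ρ = 0.2484; 0.2484 < 1 ⇒ converges.

yes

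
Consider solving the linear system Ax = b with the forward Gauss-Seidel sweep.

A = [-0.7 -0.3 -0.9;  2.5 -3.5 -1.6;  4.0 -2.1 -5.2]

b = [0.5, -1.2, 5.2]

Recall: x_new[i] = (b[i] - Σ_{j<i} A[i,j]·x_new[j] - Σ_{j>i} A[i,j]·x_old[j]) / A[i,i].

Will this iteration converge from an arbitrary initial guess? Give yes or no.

yes

Diagonal D = diag(-0.7, -3.5, -5.2); L, U strict lower/upper.
GS T = -(D+L)⁻¹U: row 0 first, T[0,2] = -(-0.9)/(-0.7) = -1.2857; later rows by forward substitution.
  T[0,:] = [+0.0000, -0.4286, -1.2857]
  T[1,:] = [+0.0000, -0.3061, -1.3755]
  T[2,:] = [+0.0000, -0.2060, -0.4335]
|roots of det(T-λI)|: 0.9060, 0.1663, 0.0000.
ρ(T) = max|λ| = 0.9060; 0.9060 < 1, so it converges for any x₀.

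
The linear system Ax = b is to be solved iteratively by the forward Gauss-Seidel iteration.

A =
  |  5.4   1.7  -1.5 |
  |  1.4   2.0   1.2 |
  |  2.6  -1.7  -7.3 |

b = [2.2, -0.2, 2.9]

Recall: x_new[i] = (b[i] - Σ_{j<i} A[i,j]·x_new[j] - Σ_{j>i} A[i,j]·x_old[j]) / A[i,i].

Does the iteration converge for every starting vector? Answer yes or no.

Split A = D + L + U, D = diag(5.4, 2, -7.3).
Gauss-Seidel: T = -(D+L)⁻¹U, row 0 first, T[0,1] = -(1.7)/(5.4) = -0.3148; later rows by forward substitution.
  T[0,:] = [+0.0000  -0.3148  +0.2778]
  T[1,:] = [+0.0000  +0.2204  -0.7944]
  T[2,:] = [+0.0000  -0.1634  +0.2839]
|λ(T)| sorted: 0.6139, 0.1096, 0.0000.
ρ = 0.6139; 0.6139 < 1, so it converges for any x₀.

yes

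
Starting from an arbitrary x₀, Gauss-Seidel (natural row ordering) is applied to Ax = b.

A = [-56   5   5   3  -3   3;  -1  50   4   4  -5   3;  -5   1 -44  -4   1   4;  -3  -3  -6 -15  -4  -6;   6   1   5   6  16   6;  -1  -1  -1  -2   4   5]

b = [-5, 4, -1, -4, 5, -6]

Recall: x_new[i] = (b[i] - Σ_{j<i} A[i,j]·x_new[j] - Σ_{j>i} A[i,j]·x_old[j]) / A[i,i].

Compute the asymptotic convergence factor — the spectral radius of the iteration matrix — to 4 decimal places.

0.2900

Split A = D + L + U, D = diag(-56, 50, -44, -15, 16, 5).
T_GS = -(D+L)⁻¹U: row 0 first, T[0,1] = -(5)/(-56) = +0.0893; later rows by forward substitution.
  T[0,:] = [+0.0000 +0.0893 +0.0893 +0.0536 -0.0536 +0.0536]
  T[1,:] = [+0.0000 +0.0018 -0.0782 -0.0789 +0.0989 -0.0589]
  T[2,:] = [+0.0000 -0.0101 -0.0119 -0.0988 +0.0311 +0.0835]
  T[3,:] = [+0.0000 -0.0142 +0.0026 +0.0446 -0.2882 -0.4323]
  T[4,:] = [+0.0000 -0.0251 -0.0258 -0.0010 +0.1123 -0.2554]
  T[5,:] = [+0.0000 +0.0306 +0.0215 -0.0062 -0.1898 +0.0470]
moduli |λ_i(T)| = 0.2900, 0.1322, 0.0872, 0.0623, 0.0623, 0.0000.
ρ(T) = max|λ| = 0.2900; 0.2900 < 1 ⇒ converges.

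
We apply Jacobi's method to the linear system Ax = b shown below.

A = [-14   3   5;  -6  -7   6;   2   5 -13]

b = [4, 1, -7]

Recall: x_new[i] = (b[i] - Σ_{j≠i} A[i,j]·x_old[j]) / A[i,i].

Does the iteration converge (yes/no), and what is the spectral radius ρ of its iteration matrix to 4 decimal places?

yes, ρ = 0.5931

Write A = D+L+U with D = diag(-14, -7, -13).
Jacobi: T = -D⁻¹(L+U), T[1,0] = -(-6)/(-7) = -0.8571; T[1,1] = 0.
  T[0,:] = [+0.0000  +0.2143  +0.3571]
  T[1,:] = [-0.8571  +0.0000  +0.8571]
  T[2,:] = [+0.1538  +0.3846  +0.0000]
moduli |λ_i(T)| = 0.5931, 0.3884, 0.3884.
ρ(T) = max|λ| = 0.5931; 0.5931 < 1: convergent.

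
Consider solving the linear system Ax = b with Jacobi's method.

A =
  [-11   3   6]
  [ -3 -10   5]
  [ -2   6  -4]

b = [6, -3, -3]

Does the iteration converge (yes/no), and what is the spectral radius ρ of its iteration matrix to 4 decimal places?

yes, ρ = 0.8696

Split A = D + L + U, D = diag(-11, -10, -4).
T_J = -D⁻¹(L+U): T[2,0] = -(-2)/(-4) = -0.5000; T[2,2] = 0.
  T[0,:] = [+0.0000 +0.2727 +0.5455]
  T[1,:] = [-0.3000 +0.0000 +0.5000]
  T[2,:] = [-0.5000 +1.5000 +0.0000]
eigenvalue magnitudes: 0.8696, 0.6006, 0.6006.
spectral radius ρ = 0.8696; 0.8696 < 1 ⇒ converges.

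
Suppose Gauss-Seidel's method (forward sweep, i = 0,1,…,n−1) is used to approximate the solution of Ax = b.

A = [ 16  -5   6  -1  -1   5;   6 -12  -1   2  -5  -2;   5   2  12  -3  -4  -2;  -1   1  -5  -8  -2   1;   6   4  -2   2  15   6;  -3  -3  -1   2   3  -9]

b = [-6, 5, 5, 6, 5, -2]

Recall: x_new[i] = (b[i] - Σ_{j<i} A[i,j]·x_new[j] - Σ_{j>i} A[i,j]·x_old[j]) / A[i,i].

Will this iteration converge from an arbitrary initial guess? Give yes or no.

yes

Write A = D+L+U with D = diag(16, -12, 12, -8, 15, -9).
T_GS = -(D+L)⁻¹U: row 0 first, T[0,5] = -(5)/(16) = -0.3125; later rows by forward substitution.
  T[0,:] = [+0.0000 +0.3125 -0.3750 +0.0625 +0.0625 -0.3125]
  T[1,:] = [+0.0000 +0.1562 -0.2708 +0.1979 -0.3854 -0.3229]
  T[2,:] = [+0.0000 -0.1562 +0.2014 +0.1910 +0.3715 +0.3507]
  T[3,:] = [+0.0000 +0.0781 -0.1128 -0.1024 -0.5382 -0.0955]
  T[4,:] = [+0.0000 -0.1979 +0.2641 -0.0387 +0.1991 -0.1294]
  T[5,:] = [+0.0000 -0.1875 +0.2559 -0.1437 +0.0131 +0.1085]
|λ(T)| sorted: 0.8454, 0.4347, 0.1193, 0.1193, 0.0415, 0.0000.
ρ(T) = max|λ| = 0.8454; 0.8454 < 1, so it converges for any x₀.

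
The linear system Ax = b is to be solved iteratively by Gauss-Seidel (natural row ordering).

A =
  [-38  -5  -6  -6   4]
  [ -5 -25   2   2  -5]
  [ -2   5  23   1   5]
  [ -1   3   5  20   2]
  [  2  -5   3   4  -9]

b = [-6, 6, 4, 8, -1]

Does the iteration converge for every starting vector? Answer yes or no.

yes

Write A = D+L+U with D = diag(-38, -25, 23, 20, -9).
Gauss-Seidel: T = -(D+L)⁻¹U, row 0 first, T[0,1] = -(-5)/(-38) = -0.1316; later rows by forward substitution.
  T[0,:] = [+0.0000, -0.1316, -0.1579, -0.1579, +0.1053]
  T[1,:] = [+0.0000, +0.0263, +0.1116, +0.1116, -0.2211]
  T[2,:] = [+0.0000, -0.0172, -0.0380, -0.0815, -0.1602]
  T[3,:] = [+0.0000, -0.0062, -0.0151, -0.0043, -0.0215]
  T[4,:] = [+0.0000, -0.0524, -0.1165, -0.1261, +0.0832]
eigenvalue magnitudes: 0.2214, 0.1503, 0.0195, 0.0157, 0.0000.
ρ = 0.2214; 0.2214 < 1, so it converges for any x₀.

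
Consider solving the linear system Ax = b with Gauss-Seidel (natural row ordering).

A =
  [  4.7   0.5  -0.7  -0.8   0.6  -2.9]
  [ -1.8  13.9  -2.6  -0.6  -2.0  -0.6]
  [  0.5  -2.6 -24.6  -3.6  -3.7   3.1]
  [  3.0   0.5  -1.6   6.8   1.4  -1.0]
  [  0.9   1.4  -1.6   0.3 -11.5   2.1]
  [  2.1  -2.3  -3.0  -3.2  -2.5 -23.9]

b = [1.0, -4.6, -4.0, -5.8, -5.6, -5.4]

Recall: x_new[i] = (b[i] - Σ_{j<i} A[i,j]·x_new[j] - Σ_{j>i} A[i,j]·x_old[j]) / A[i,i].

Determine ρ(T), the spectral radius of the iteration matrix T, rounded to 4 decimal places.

Let D = diag(4.7, 13.9, -24.6, 6.8, -11.5, -23.9); L, U the strict triangles.
Gauss-Seidel: T = -(D+L)⁻¹U, row 0 first, T[0,3] = -(-0.8)/(4.7) = +0.1702; later rows by forward substitution.
  T[0,:] = [+0.0000, -0.1064, +0.1489, +0.1702, -0.1277, +0.6170]
  T[1,:] = [+0.0000, -0.0138, +0.2063, +0.0652, +0.1274, +0.1231]
  T[2,:] = [+0.0000, -0.0007, -0.0188, -0.1498, -0.1665, +0.1256]
  T[3,:] = [+0.0000, +0.0478, -0.0853, -0.1151, -0.1981, -0.1047]
  T[4,:] = [+0.0000, -0.0087, +0.0372, +0.0391, +0.0235, +0.2257]
  T[5,:] = [+0.0000, -0.0134, +0.0031, +0.0388, +0.0215, +0.0170]
|roots of det(T-λI)|: 0.1971, 0.0945, 0.0945, 0.0739, 0.0739, 0.0000.
ρ(T) = max|λ| = 0.1971; 0.1971 < 1, so it converges for any x₀.

0.1971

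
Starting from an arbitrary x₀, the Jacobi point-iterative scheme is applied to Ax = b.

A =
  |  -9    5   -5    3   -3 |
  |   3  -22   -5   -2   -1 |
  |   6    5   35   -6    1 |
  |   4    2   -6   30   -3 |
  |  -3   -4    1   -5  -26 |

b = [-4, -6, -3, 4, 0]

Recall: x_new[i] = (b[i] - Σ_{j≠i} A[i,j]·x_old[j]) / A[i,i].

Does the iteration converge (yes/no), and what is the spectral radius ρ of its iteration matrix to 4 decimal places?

Write A = D+L+U with D = diag(-9, -22, 35, 30, -26).
Jacobi T = -D⁻¹(L+U): T[4,2] = -(1)/(-26) = +0.0385; T[4,4] = 0.
  T[0,:] = [+0.0000, +0.5556, -0.5556, +0.3333, -0.3333]
  T[1,:] = [+0.1364, +0.0000, -0.2273, -0.0909, -0.0455]
  T[2,:] = [-0.1714, -0.1429, +0.0000, +0.1714, -0.0286]
  T[3,:] = [-0.1333, -0.0667, +0.2000, +0.0000, +0.1000]
  T[4,:] = [-0.1154, -0.1538, +0.0385, -0.1923, +0.0000]
eigenvalue magnitudes: 0.5624, 0.3613, 0.1706, 0.1181, 0.1181.
spectral radius ρ = 0.5624; 0.5624 < 1: convergent.

yes, ρ = 0.5624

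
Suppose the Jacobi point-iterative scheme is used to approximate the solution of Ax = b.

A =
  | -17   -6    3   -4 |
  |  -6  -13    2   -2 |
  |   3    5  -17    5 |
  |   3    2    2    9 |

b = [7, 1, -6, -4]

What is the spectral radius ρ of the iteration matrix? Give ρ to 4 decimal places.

0.6628

Split A = D + L + U, D = diag(-17, -13, -17, 9).
Jacobi T = -D⁻¹(L+U): T[1,3] = -(-2)/(-13) = -0.1538; T[1,1] = 0.
  T[0,:] = [+0.0000, -0.3529, +0.1765, -0.2353]
  T[1,:] = [-0.4615, +0.0000, +0.1538, -0.1538]
  T[2,:] = [+0.1765, +0.2941, +0.0000, +0.2941]
  T[3,:] = [-0.3333, -0.2222, -0.2222, +0.0000]
eigenvalue magnitudes: 0.6628, 0.3823, 0.2134, 0.2134.
ρ = 0.6628; 0.6628 < 1: convergent.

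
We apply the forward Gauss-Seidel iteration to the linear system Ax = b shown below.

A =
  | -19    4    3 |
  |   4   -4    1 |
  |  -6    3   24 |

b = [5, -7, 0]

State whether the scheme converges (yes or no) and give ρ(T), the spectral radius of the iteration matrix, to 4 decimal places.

Split A = D + L + U, D = diag(-19, -4, 24).
Gauss-Seidel: T = -(D+L)⁻¹U, row 0 first, T[0,2] = -(3)/(-19) = +0.1579; later rows by forward substitution.
  T[0,:] = [+0.0000 +0.2105 +0.1579]
  T[1,:] = [+0.0000 +0.2105 +0.4079]
  T[2,:] = [+0.0000 +0.0263 -0.0115]
|eigenvalues of T|: 0.2514, 0.0523, 0.0000.
ρ(T) = max|λ| = 0.2514; 0.2514 < 1, so it converges for any x₀.

yes, ρ = 0.2514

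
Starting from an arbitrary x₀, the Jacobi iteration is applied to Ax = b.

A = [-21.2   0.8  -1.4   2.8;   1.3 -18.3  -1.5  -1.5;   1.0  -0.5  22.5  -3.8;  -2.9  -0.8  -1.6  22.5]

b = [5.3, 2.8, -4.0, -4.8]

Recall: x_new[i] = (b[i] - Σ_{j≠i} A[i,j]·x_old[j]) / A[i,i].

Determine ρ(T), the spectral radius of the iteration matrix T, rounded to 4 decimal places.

0.2037

Split A = D + L + U, D = diag(-21.2, -18.3, 22.5, 22.5).
T_J = -D⁻¹(L+U): T[3,2] = -(-1.6)/(22.5) = +0.0711; T[3,3] = 0.
  T[0,:] = [+0.0000 +0.0377 -0.0660 +0.1321]
  T[1,:] = [+0.0710 +0.0000 -0.0820 -0.0820]
  T[2,:] = [-0.0444 +0.0222 +0.0000 +0.1689]
  T[3,:] = [+0.1289 +0.0356 +0.0711 +0.0000]
|roots of det(T-λI)|: 0.2037, 0.1180, 0.1180, 0.0109.
ρ(T) = max|λ| = 0.2037; 0.2037 < 1 ⇒ converges.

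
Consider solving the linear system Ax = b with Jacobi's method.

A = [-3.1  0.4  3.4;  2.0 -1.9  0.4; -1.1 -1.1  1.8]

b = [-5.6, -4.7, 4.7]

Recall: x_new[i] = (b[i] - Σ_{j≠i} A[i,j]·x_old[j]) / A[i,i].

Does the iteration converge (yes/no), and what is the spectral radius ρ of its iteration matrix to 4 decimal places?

no, ρ = 1.2330

Diagonal D = diag(-3.1, -1.9, 1.8); L, U strict lower/upper.
Jacobi: T = -D⁻¹(L+U), T[1,0] = -(2)/(-1.9) = +1.0526; T[1,1] = 0.
  T[0,:] = [+0.0000 +0.1290 +1.0968]
  T[1,:] = [+1.0526 +0.0000 +0.2105]
  T[2,:] = [+0.6111 +0.6111 +0.0000]
|roots of det(T-λI)|: 1.2330, 0.7653, 0.7653.
spectral radius ρ = 1.2330; 1.2330 > 1 ⇒ diverges.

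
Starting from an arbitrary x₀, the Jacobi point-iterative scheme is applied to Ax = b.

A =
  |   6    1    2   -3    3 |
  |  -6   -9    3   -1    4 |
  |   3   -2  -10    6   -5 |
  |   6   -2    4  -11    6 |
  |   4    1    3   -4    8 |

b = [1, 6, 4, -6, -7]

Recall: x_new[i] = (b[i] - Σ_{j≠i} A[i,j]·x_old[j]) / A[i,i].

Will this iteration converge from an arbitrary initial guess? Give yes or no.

Split A = D + L + U, D = diag(6, -9, -10, -11, 8).
Jacobi: T = -D⁻¹(L+U), T[2,1] = -(-2)/(-10) = -0.2000; T[2,2] = 0.
  T[0,:] = [+0.0000, -0.1667, -0.3333, +0.5000, -0.5000]
  T[1,:] = [-0.6667, +0.0000, +0.3333, -0.1111, +0.4444]
  T[2,:] = [+0.3000, -0.2000, +0.0000, +0.6000, -0.5000]
  T[3,:] = [+0.5455, -0.1818, +0.3636, +0.0000, +0.5455]
  T[4,:] = [-0.5000, -0.1250, -0.3750, +0.5000, +0.0000]
|eigenvalues of T|: 1.2567, 0.5718, 0.4319, 0.4319, 0.1334.
ρ(T) = max|λ| = 1.2567; 1.2567 > 1: divergent.

no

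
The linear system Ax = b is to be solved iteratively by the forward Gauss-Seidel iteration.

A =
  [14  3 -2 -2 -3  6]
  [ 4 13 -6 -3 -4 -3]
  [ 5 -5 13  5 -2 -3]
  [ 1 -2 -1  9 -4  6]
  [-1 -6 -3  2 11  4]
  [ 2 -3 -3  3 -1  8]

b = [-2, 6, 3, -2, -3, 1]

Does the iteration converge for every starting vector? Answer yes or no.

yes

Let D = diag(14, 13, 13, 9, 11, 8); L, U the strict triangles.
T_GS = -(D+L)⁻¹U: row 0 first, T[0,2] = -(-2)/(14) = +0.1429; later rows by forward substitution.
  T[0,:] = [+0.0000  -0.2143  +0.1429  +0.1429  +0.2143  -0.4286]
  T[1,:] = [+0.0000  +0.0659  +0.4176  +0.1868  +0.2418  +0.3626]
  T[2,:] = [+0.0000  +0.1078  +0.1057  -0.3677  +0.1644  +0.5351]
  T[3,:] = [+0.0000  +0.0504  +0.0887  -0.0152  +0.4926  -0.4790]
  T[4,:] = [+0.0000  +0.0367  +0.2535  +0.0174  +0.1066  +0.0282]
  T[5,:] = [+0.0000  +0.1044  +0.1589  -0.0957  -0.0727  +0.6269]
eigenvalue magnitudes: 0.8792, 0.3338, 0.2711, 0.2711, 0.0712, 0.0000.
spectral radius ρ = 0.8792; 0.8792 < 1 ⇒ converges.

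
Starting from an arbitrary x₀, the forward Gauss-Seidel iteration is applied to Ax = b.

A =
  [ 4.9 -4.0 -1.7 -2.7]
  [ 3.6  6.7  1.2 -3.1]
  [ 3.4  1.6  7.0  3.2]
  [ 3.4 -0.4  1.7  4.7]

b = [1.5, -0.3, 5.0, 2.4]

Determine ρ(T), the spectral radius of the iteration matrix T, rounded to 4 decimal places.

Split A = D + L + U, D = diag(4.9, 6.7, 7, 4.7).
GS T = -(D+L)⁻¹U: row 0 first, T[0,2] = -(-1.7)/(4.9) = +0.3469; later rows by forward substitution.
  T[0,:] = [+0.0000 +0.8163 +0.3469 +0.5510]
  T[1,:] = [+0.0000 -0.4386 -0.3655 +0.1666]
  T[2,:] = [+0.0000 -0.2962 -0.0850 -0.7629]
  T[3,:] = [+0.0000 -0.5207 -0.2514 -0.1085]
|roots of det(T-λI)|: 0.8419, 0.2396, 0.2396, 0.0000.
ρ = 0.8419; 0.8419 < 1 ⇒ converges.

0.8419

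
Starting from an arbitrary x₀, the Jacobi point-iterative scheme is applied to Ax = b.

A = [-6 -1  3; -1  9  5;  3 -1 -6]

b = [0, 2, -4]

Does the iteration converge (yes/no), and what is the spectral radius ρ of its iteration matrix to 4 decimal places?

Write A = D+L+U with D = diag(-6, 9, -6).
T_J = -D⁻¹(L+U): T[1,2] = -(5)/(9) = -0.5556; T[1,1] = 0.
  T[0,:] = [+0.0000 -0.1667 +0.5000]
  T[1,:] = [+0.1111 +0.0000 -0.5556]
  T[2,:] = [+0.5000 -0.1667 +0.0000]
|eigenvalues of T|: 0.6196, 0.5000, 0.1196.
ρ(T) = max|λ| = 0.6196; 0.6196 < 1: convergent.

yes, ρ = 0.6196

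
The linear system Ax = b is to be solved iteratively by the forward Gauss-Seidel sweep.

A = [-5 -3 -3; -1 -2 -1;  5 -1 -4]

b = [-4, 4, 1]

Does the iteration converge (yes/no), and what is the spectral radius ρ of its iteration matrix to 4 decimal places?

Write A = D+L+U with D = diag(-5, -2, -4).
T_GS = -(D+L)⁻¹U: row 0 first, T[0,2] = -(-3)/(-5) = -0.6000; later rows by forward substitution.
  T[0,:] = [+0.0000, -0.6000, -0.6000]
  T[1,:] = [+0.0000, +0.3000, -0.2000]
  T[2,:] = [+0.0000, -0.8250, -0.7000]
eigenvalue magnitudes: 0.8442, 0.4442, 0.0000.
ρ(T) = max|λ| = 0.8442; 0.8442 < 1: convergent.

yes, ρ = 0.8442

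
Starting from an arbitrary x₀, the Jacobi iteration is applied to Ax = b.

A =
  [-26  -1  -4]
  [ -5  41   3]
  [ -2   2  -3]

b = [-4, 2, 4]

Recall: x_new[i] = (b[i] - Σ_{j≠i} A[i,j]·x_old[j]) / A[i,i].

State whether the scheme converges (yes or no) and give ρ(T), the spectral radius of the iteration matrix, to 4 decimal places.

yes, ρ = 0.3092

A = D + L + U where D = diag(-26, 41, -3).
Jacobi: T = -D⁻¹(L+U), T[2,1] = -(2)/(-3) = +0.6667; T[2,2] = 0.
  T[0,:] = [+0.0000, -0.0385, -0.1538]
  T[1,:] = [+0.1220, +0.0000, -0.0732]
  T[2,:] = [-0.6667, +0.6667, +0.0000]
moduli |λ_i(T)| = 0.3092, 0.2157, 0.2157.
ρ = 0.3092; 0.3092 < 1 ⇒ converges.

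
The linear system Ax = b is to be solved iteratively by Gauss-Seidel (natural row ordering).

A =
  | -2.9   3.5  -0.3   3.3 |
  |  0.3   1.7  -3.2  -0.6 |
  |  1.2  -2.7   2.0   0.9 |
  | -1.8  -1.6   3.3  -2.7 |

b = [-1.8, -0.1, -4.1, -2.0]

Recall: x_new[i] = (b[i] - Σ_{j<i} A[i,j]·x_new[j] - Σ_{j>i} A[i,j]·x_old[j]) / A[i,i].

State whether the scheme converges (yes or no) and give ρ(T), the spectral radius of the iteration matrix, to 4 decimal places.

A = D + L + U where D = diag(-2.9, 1.7, 2, -2.7).
Gauss-Seidel: T = -(D+L)⁻¹U, row 0 first, T[0,1] = -(3.5)/(-2.9) = +1.2069; later rows by forward substitution.
  T[0,:] = [+0.0000  +1.2069  -0.1034  +1.1379]
  T[1,:] = [+0.0000  -0.2130  +1.9006  +0.1521]
  T[2,:] = [+0.0000  -1.0117  +2.6279  -0.9274]
  T[3,:] = [+0.0000  -1.9149  +2.1545  -1.9822]
|roots of det(T-λI)|: 1.4957, 0.6750, 0.6750, 0.0000.
ρ(T) = max|λ| = 1.4957; 1.4957 > 1: divergent.

no, ρ = 1.4957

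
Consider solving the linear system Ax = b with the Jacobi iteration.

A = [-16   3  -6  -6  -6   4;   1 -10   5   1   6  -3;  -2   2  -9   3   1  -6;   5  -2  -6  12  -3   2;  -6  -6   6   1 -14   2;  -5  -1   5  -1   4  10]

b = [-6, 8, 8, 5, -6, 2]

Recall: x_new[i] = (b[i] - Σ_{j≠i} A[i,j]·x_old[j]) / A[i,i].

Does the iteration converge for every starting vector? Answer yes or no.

Write A = D+L+U with D = diag(-16, -10, -9, 12, -14, 10).
Jacobi: T = -D⁻¹(L+U), T[1,3] = -(1)/(-10) = +0.1000; T[1,1] = 0.
  T[0,:] = [+0.0000, +0.1875, -0.3750, -0.3750, -0.3750, +0.2500]
  T[1,:] = [+0.1000, +0.0000, +0.5000, +0.1000, +0.6000, -0.3000]
  T[2,:] = [-0.2222, +0.2222, +0.0000, +0.3333, +0.1111, -0.6667]
  T[3,:] = [-0.4167, +0.1667, +0.5000, +0.0000, +0.2500, -0.1667]
  T[4,:] = [-0.4286, -0.4286, +0.4286, +0.0714, +0.0000, +0.1429]
  T[5,:] = [+0.5000, +0.1000, -0.5000, +0.1000, -0.4000, +0.0000]
|roots of det(T-λI)|: 1.1767, 0.6890, 0.3638, 0.3638, 0.2315, 0.2315.
ρ(T) = max|λ| = 1.1767; 1.1767 > 1, so it fails to converge.

no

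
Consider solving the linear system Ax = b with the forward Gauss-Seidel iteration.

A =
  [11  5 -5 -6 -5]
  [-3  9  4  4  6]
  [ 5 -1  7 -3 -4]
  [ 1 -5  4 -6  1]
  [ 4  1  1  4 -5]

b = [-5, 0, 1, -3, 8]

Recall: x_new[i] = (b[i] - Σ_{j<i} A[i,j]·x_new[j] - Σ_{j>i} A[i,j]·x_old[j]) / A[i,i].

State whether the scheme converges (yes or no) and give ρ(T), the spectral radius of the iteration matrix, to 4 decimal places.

Let D = diag(11, 9, 7, -6, -5); L, U the strict triangles.
GS T = -(D+L)⁻¹U: row 0 first, T[0,3] = -(-6)/(11) = +0.5455; later rows by forward substitution.
  T[0,:] = [+0.0000  -0.4545  +0.4545  +0.5455  +0.4545]
  T[1,:] = [+0.0000  -0.1515  -0.2929  -0.2626  -0.5152]
  T[2,:] = [+0.0000  +0.3030  -0.3665  +0.0014  +0.1732]
  T[3,:] = [+0.0000  +0.2525  +0.0755  +0.3107  +0.7872]
  T[4,:] = [+0.0000  -0.1313  +0.2922  +0.6327  +0.9250]
|eigenvalues of T|: 1.3874, 0.3641, 0.3641, 0.0628, 0.0000.
ρ(T) = max|λ| = 1.3874; 1.3874 > 1, so it fails to converge.

no, ρ = 1.3874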